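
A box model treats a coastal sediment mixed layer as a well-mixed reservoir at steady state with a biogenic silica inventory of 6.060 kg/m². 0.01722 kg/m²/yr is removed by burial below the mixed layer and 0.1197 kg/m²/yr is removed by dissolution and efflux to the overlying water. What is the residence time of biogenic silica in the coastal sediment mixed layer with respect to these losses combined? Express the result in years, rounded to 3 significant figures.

44.3 yr

Total removal = 0.01722 + 0.1197 = 0.13692 kg/m²/yr.
τ = M / ΣF_out = 6.060 / 0.13692 = 44.26 yr.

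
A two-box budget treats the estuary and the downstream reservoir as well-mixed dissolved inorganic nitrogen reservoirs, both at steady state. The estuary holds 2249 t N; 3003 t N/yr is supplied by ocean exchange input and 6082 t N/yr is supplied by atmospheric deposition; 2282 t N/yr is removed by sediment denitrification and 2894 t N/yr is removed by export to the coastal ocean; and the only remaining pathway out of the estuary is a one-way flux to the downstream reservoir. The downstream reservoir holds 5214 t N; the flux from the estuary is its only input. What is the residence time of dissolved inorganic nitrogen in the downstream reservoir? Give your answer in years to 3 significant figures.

1.33 yr

Balance the estuary: ΣF_in = 3003 + 6082 = 9085.0 t N/yr.
Flux to the downstream reservoir = ΣF_in − (2282 + 2894) = 3909.0 t N/yr.
At steady state the output of the downstream reservoir equals its input, 3909.0 t N/yr.
τ = M / F = 5214 / 3909.0 = 1.334 yr.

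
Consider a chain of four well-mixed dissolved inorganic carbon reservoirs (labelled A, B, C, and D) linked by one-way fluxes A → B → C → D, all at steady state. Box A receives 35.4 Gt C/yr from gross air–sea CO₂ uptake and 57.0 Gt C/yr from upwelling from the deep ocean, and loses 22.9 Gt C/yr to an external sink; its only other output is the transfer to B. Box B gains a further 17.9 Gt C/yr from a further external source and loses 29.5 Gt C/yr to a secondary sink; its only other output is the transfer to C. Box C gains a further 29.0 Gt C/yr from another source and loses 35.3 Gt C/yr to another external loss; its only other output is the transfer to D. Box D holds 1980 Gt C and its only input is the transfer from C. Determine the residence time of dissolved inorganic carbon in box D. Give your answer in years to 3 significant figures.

Box A: F(A→B) = (35.4 + 57.0) − 22.9 = 69.500 Gt C/yr.
Box B: F(B→C) = (69.500 + 17.9) − 29.5 = 57.900 Gt C/yr.
Box C: F(C→D) = (57.900 + 29.0) − 35.3 = 51.600 Gt C/yr.
Box D throughput = its input = 51.600 Gt C/yr; τ = 1980 / 51.600 = 38.37 yr.

38.4 yr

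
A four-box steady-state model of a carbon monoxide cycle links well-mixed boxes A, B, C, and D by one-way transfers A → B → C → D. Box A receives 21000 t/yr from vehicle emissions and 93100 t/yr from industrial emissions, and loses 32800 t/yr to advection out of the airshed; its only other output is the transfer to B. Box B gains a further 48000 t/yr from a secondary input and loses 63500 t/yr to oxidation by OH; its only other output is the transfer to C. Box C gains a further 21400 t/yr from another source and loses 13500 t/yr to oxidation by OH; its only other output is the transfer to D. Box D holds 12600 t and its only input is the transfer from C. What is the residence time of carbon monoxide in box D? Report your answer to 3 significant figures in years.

0.171 yr

Box A: F(A→B) = (21000 + 93100) − 32800 = 81300 t/yr.
Box B: F(B→C) = (81300 + 48000) − 63500 = 65800 t/yr.
Box C: F(C→D) = (65800 + 21400) − 13500 = 73700 t/yr.
Box D throughput = its input = 73700 t/yr; τ = 12600 / 73700 = 0.1710 yr.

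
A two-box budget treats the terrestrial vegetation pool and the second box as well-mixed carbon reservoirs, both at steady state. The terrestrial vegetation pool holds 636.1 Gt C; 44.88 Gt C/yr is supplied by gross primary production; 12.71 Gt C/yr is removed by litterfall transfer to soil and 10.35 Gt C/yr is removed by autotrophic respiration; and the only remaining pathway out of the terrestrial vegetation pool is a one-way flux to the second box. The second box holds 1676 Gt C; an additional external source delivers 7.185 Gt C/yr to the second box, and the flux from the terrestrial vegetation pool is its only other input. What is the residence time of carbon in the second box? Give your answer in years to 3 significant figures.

57.8 yr

Balance the terrestrial vegetation pool: ΣF_in = 44.880 Gt C/yr.
Flux to the second box = ΣF_in − (12.71 + 10.35) = 21.820 Gt C/yr.
Total input to the second box = 21.820 + 7.185 = 29.005 Gt C/yr; at steady state this equals its total output.
τ = M / F = 1676 / 29.005 = 57.78 yr.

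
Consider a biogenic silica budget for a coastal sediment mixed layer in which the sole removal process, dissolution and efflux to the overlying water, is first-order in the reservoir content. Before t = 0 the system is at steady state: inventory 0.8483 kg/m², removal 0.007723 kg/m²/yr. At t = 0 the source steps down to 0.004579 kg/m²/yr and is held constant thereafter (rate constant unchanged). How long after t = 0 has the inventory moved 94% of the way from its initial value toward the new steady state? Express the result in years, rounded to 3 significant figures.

τ = M₀/F₀ = 0.8483/0.007723 = 109.8 yr.
The remaining gap fraction is e^(−t/τ); 94% covered ⇒ e^(−t/τ) = 0.0600.
t = −τ ln(0.0600) = 109.8 × 2.813 = 309.0 yr.

309 yr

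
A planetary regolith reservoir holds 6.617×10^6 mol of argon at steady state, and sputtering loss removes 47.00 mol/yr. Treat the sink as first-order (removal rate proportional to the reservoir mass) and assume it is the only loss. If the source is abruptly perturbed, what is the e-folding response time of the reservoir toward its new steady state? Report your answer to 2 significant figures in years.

140000 yr

For a linear reservoir the response time equals the residence time τ = M/F.
τ = 6.617×10^6 / 47.00 = 140800 yr.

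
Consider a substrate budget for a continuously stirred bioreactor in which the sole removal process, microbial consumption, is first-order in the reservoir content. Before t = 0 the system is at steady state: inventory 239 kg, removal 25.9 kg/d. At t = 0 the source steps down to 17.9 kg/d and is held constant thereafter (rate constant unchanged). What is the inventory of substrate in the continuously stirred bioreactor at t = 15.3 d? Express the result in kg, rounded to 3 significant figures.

The sink rate constant is k = F₀/M₀ = 25.9/239 = 0.1084 d⁻¹.
Solving dM/dt = F₁ − kM with M(0) = M₀ gives M(t) = F₁/k + (M₀ − F₁/k)·e^(−kt).
F₁/k = 17.9/0.1084 = 165.18 kg; kt = 0.1084 × 15.3 = 1.658, e^(−kt) = 0.1905.
M(15.3) = 165.18 + (239 − 165.18) × 0.1905 = 165.18 + 14.06 = 179.24 kg.

179 kg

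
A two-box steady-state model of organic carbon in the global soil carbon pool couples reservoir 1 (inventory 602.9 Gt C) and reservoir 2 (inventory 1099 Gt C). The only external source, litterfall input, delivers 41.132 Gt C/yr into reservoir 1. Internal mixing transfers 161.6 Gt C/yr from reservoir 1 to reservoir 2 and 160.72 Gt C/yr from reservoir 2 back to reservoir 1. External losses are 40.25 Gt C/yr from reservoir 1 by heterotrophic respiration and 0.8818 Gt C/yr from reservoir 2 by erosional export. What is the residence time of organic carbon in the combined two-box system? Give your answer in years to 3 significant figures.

41.4 yr

Residence time in the combined system uses the total inventory and the total *external* removal — internal exchanges between the two boxes cancel.
M_total = 602.9 + 1099 = 1701.9 Gt C.
ΣF_external_out = 40.25 + 0.8818 = 41.132 Gt C/yr.
τ = M_total / ΣF_ext = 1701.9 / 41.132 = 41.38 yr.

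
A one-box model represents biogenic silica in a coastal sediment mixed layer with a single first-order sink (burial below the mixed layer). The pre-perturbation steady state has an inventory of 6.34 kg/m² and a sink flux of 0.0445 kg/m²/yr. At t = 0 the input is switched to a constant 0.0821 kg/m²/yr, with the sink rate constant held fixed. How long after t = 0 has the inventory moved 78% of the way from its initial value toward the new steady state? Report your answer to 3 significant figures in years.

216 yr

τ = M₀/F₀ = 6.34/0.0445 = 142.5 yr.
The remaining gap fraction is e^(−t/τ); 78% covered ⇒ e^(−t/τ) = 0.220.
t = −τ ln(0.220) = 142.5 × 1.514 = 215.7 yr.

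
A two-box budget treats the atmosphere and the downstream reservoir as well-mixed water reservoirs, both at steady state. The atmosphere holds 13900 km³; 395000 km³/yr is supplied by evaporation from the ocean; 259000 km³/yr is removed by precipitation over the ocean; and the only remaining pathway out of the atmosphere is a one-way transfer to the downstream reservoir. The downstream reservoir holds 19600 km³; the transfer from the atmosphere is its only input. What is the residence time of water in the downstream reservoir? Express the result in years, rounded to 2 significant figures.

0.14 yr

Balance the atmosphere: ΣF_in = 395000 km³/yr.
Transfer to the downstream reservoir = ΣF_in − (259000) = 136000 km³/yr.
At steady state the output of the downstream reservoir equals its input, 136000 km³/yr.
τ = M / F = 19600 / 136000 = 0.1441 yr.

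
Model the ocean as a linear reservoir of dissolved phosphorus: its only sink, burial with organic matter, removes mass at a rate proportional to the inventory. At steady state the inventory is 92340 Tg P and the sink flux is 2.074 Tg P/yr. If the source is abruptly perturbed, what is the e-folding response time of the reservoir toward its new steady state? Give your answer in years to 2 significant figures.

45000 yr

For a linear reservoir the response time equals the residence time τ = M/F.
τ = 92340 / 2.074 = 44520 yr.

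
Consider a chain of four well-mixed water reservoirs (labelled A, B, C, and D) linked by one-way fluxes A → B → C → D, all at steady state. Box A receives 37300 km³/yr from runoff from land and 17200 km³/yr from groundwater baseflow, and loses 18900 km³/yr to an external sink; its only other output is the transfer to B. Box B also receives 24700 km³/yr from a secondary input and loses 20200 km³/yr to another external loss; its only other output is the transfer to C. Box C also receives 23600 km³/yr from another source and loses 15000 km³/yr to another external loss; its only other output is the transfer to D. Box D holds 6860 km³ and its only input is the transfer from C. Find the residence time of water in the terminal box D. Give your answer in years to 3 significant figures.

0.141 yr

Box A: F(A→B) = (37300 + 17200) − 18900 = 35600 km³/yr.
Box B: F(B→C) = (35600 + 24700) − 20200 = 40100 km³/yr.
Box C: F(C→D) = (40100 + 23600) − 15000 = 48700 km³/yr.
Box D throughput = its input = 48700 km³/yr; τ = 6860 / 48700 = 0.1409 yr.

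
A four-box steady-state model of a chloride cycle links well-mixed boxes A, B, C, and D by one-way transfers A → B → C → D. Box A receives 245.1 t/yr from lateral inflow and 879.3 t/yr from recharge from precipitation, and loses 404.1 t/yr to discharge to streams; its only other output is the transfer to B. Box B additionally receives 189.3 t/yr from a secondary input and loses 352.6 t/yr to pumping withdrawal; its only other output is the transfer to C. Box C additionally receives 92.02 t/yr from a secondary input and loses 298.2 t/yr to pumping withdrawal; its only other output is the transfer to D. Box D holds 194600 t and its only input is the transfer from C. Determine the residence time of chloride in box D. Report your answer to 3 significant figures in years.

Box A: F(A→B) = (245.1 + 879.3) − 404.1 = 720.30 t/yr.
Box B: F(B→C) = (720.30 + 189.3) − 352.6 = 557.00 t/yr.
Box C: F(C→D) = (557.00 + 92.02) − 298.2 = 350.82 t/yr.
Box D throughput = its input = 350.82 t/yr; τ = 194600 / 350.82 = 554.7 yr.

555 yr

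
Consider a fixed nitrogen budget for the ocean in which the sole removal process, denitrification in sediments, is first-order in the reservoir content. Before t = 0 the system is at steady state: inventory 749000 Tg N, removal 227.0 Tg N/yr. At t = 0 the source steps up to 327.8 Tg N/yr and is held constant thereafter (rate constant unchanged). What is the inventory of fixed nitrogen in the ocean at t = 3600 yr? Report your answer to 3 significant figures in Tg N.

970000 Tg N

The sink rate constant is k = F₀/M₀ = 227.0/749000 = 0.0003031 yr⁻¹.
Solving dM/dt = F₁ − kM with M(0) = M₀ gives M(t) = F₁/k + (M₀ − F₁/k)·e^(−kt).
F₁/k = 327.8/0.0003031 = 1.0816×10^6 Tg N; kt = 0.0003031 × 3600 = 1.091, e^(−kt) = 0.3359.
M(3600) = 1.0816×10^6 + (749000 − 1.0816×10^6) × 0.3359 = 1.0816×10^6 − 111700 = 969890 Tg N.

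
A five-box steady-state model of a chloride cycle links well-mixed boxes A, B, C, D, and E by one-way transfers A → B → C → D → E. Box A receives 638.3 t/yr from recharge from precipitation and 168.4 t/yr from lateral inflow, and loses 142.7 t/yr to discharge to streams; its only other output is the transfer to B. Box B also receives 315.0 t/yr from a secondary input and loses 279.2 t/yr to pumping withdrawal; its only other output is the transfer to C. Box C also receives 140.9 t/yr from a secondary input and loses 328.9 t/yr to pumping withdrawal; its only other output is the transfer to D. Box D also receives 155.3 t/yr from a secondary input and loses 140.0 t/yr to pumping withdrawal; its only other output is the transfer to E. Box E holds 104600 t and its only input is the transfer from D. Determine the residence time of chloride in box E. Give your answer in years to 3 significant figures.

Box A: F(A→B) = (638.3 + 168.4) − 142.7 = 664.00 t/yr.
Box B: F(B→C) = (664.00 + 315.0) − 279.2 = 699.80 t/yr.
Box C: F(C→D) = (699.80 + 140.9) − 328.9 = 511.80 t/yr.
Box D: F(D→E) = (511.80 + 155.3) − 140.0 = 527.10 t/yr.
Box E throughput = its input = 527.10 t/yr; τ = 104600 / 527.10 = 198.4 yr.

198 yr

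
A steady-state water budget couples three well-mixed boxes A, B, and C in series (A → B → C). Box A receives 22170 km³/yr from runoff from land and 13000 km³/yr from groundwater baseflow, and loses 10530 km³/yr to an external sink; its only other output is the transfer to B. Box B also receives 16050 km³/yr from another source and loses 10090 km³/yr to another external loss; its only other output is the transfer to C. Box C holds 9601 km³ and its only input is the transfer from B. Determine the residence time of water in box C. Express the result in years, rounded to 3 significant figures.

0.314 yr

Box A: F(A→B) = (22170 + 13000) − 10530 = 24640 km³/yr.
Box B: F(B→C) = (24640 + 16050) − 10090 = 30600 km³/yr.
Box C throughput = its input = 30600 km³/yr; τ = 9601 / 30600 = 0.3138 yr.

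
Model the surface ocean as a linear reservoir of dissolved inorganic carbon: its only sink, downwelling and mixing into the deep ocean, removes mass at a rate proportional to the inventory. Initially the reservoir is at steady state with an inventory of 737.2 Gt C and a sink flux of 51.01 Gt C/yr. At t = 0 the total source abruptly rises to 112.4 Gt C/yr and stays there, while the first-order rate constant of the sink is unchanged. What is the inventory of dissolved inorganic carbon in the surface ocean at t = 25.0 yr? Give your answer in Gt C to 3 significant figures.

1470 Gt C

τ = M₀/F₀ = 737.2/51.01 = 14.45 yr; rate constant k = 1/τ.
New steady state M_∞ = F₁/k = F₁·τ = 112.4 × 14.45 = 1624.4 Gt C.
M(t) = M_∞ + (M₀ − M_∞)·e^(−t/τ); t/τ = 25.0/14.45 = 1.730, so e^(−t/τ) = 0.1773.
M(t) = 1624.4 − 887.2 × 0.1773 = 1467.1 Gt C.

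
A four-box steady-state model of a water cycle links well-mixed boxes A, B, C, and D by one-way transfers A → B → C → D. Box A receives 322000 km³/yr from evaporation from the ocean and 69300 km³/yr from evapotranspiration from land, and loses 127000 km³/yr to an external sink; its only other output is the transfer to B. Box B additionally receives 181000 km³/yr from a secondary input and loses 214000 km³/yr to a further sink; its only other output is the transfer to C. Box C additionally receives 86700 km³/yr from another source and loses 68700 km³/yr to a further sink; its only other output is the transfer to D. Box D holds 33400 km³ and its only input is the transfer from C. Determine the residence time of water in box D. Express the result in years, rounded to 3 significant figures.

0.134 yr

Box A: F(A→B) = (322000 + 69300) − 127000 = 264300 km³/yr.
Box B: F(B→C) = (264300 + 181000) − 214000 = 231300 km³/yr.
Box C: F(C→D) = (231300 + 86700) − 68700 = 249300 km³/yr.
Box D throughput = its input = 249300 km³/yr; τ = 33400 / 249300 = 0.1340 yr.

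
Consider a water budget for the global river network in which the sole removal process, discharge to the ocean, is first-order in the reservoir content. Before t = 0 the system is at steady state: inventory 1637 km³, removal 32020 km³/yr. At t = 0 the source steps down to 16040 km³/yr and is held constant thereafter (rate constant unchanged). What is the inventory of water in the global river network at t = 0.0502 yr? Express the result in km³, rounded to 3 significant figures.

1130 km³

Residence time τ = M₀/F₀ = 0.05112 yr. The eventual steady state is M_∞ = M₀·(F₁/F₀) = 1637 × 16040/32020 = 820.03 km³.
The anomaly ΔM(t) = M(t) − M_∞ decays as ΔM₀·e^(−t/τ) with ΔM₀ = 1637 − 820.03 = 817.0 km³.
At t = 0.0502 yr, e^(−t/τ) = e^(−0.9819) = 0.3746, so ΔM = 306.0 km³ and M = 820.03 + 306.0 = 1126.1 km³.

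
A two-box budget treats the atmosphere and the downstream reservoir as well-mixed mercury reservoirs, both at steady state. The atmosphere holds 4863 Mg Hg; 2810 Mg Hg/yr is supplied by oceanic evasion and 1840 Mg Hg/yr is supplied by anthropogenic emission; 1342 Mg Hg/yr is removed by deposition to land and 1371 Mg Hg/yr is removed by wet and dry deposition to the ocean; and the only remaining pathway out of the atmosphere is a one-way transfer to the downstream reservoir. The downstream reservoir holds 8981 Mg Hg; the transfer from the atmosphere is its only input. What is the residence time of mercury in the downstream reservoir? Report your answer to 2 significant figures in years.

Balance the atmosphere: ΣF_in = 2810 + 1840 = 4650.0 Mg Hg/yr.
Transfer to the downstream reservoir = ΣF_in − (1342 + 1371) = 1937.0 Mg Hg/yr.
At steady state the output of the downstream reservoir equals its input, 1937.0 Mg Hg/yr.
τ = M / F = 8981 / 1937.0 = 4.637 yr.

4.6 yr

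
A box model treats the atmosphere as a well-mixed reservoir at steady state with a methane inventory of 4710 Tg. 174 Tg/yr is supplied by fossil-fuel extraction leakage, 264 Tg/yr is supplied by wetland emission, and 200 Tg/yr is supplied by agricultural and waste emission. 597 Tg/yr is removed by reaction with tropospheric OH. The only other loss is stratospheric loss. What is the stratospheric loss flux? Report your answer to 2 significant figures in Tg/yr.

41 Tg/yr

At steady state ΣF_in = ΣF_out.
ΣF_in = 174 + 264 + 200 = 638.00 Tg/yr.
Stratospheric loss flux = ΣF_in − (597) = 638.00 − 597.0 = 41.00 Tg/yr.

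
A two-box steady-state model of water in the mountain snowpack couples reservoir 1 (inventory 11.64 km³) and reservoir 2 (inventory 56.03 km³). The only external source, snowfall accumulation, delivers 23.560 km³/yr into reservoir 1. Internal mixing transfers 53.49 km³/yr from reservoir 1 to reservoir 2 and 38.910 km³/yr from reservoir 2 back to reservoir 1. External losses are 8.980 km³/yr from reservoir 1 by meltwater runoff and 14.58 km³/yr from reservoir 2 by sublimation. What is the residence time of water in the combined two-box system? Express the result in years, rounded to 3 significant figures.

For the system as a whole, the A↔B exchange is internal and contributes nothing to the throughput; only the external sinks remove mass.
M_total = 11.64 + 56.03 = 67.670 km³.
ΣF_external_out = 8.980 + 14.58 = 23.560 km³/yr.
τ = M_total / ΣF_ext = 67.670 / 23.560 = 2.872 yr.

2.87 yr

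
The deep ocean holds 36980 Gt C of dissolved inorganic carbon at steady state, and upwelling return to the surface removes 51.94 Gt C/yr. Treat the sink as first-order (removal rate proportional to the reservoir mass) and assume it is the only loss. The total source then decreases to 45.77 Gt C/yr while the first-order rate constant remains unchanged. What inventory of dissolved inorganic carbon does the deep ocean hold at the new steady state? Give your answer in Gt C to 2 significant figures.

Rate constant k = F/M = 51.94 / 36980 = 0.001405 yr⁻¹.
At the new steady state, source = k·M_new ⇒ M_new = 45.77 / 0.001405 = 32590 Gt C.
(Equivalently M_new = M × F_new/F_old = 36980 × 45.77/51.94.)

33000 Gt C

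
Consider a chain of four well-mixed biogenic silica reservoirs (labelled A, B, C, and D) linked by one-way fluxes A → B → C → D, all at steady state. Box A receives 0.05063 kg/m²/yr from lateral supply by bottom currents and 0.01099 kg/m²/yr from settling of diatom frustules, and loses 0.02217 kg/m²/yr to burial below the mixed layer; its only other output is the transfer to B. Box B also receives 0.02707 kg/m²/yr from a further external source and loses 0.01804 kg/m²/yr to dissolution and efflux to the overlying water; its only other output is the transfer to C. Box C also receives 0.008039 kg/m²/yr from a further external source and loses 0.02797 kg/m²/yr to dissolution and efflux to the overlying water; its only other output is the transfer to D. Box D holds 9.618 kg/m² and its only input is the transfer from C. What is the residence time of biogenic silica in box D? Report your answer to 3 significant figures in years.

Box A: F(A→B) = (0.05063 + 0.01099) − 0.02217 = 0.039450 kg/m²/yr.
Box B: F(B→C) = (0.039450 + 0.02707) − 0.01804 = 0.048480 kg/m²/yr.
Box C: F(C→D) = (0.048480 + 0.008039) − 0.02797 = 0.028549 kg/m²/yr.
Box D throughput = its input = 0.028549 kg/m²/yr; τ = 9.618 / 0.028549 = 336.9 yr.

337 yr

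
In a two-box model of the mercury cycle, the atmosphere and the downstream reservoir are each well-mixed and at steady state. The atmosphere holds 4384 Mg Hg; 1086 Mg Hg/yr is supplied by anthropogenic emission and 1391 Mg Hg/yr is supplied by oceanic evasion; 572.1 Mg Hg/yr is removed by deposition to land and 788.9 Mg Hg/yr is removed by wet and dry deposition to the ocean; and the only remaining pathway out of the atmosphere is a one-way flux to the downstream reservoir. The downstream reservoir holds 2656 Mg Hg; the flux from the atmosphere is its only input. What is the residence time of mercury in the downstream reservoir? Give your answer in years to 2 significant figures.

2.4 yr

Balance the atmosphere: ΣF_in = 1086 + 1391 = 2477.0 Mg Hg/yr.
Flux to the downstream reservoir = ΣF_in − (572.1 + 788.9) = 1116.0 Mg Hg/yr.
At steady state the output of the downstream reservoir equals its input, 1116.0 Mg Hg/yr.
τ = M / F = 2656 / 1116.0 = 2.380 yr.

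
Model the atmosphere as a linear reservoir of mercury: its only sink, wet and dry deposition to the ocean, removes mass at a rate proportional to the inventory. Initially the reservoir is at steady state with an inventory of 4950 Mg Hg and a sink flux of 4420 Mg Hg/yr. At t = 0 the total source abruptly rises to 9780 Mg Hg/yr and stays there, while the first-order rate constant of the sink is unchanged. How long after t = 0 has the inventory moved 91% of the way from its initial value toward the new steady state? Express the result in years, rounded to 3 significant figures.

2.70 yr

τ = M₀/F₀ = 4950/4420 = 1.120 yr.
The remaining gap fraction is e^(−t/τ); 91% covered ⇒ e^(−t/τ) = 0.0900.
t = −τ ln(0.0900) = 1.120 × 2.408 = 2.697 yr.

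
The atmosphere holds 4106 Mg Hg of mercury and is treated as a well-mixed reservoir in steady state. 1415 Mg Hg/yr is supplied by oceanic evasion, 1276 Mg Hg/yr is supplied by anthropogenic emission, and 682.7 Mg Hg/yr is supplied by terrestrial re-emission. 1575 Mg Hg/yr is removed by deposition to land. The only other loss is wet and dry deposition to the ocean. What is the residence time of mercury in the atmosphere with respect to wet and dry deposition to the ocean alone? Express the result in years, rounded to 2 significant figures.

2.3 yr

At steady state ΣF_in = ΣF_out.
ΣF_in = 1415 + 1276 + 682.7 = 3373.7 Mg Hg/yr.
Wet and dry deposition to the ocean flux = ΣF_in − (1575) = 3373.7 − 1575 = 1799 Mg Hg/yr.
τ = M / F = 4106 / 1799 = 2.283 yr.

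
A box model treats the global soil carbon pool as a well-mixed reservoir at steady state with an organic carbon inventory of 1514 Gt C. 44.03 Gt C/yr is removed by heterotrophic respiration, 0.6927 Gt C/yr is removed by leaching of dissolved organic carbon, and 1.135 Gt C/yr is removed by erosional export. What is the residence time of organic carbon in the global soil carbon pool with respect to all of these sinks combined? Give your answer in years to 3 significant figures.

33.0 yr

Total removal flux = 44.03 + 0.6927 + 1.135 = 45.858 Gt C/yr.
τ = M / ΣF_out = 1514 / 45.858 = 33.02 yr.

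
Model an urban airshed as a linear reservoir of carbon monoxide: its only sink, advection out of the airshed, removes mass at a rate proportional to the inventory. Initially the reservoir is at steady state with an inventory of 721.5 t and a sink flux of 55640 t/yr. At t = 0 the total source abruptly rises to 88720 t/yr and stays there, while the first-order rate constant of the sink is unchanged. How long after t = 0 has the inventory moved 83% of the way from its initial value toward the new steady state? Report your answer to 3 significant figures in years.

0.0230 yr

τ = M₀/F₀ = 721.5/55640 = 0.01297 yr.
The remaining gap fraction is e^(−t/τ); 83% covered ⇒ e^(−t/τ) = 0.170.
t = −τ ln(0.170) = 0.01297 × 1.772 = 0.02298 yr.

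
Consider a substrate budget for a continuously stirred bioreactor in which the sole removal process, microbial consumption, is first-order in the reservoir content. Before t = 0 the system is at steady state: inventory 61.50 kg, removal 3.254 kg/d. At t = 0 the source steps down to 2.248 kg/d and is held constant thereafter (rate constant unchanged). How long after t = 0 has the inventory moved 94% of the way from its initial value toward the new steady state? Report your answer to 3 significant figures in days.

53.2 d

τ = M₀/F₀ = 61.50/3.254 = 18.90 d.
The remaining gap fraction is e^(−t/τ); 94% covered ⇒ e^(−t/τ) = 0.0600.
t = −τ ln(0.0600) = 18.90 × 2.813 = 53.17 d.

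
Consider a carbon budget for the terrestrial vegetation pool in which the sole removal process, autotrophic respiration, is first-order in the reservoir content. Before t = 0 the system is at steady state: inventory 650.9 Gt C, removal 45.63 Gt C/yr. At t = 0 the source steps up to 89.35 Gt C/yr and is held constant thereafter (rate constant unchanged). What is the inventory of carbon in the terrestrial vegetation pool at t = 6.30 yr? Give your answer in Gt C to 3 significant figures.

874 Gt C

The sink rate constant is k = F₀/M₀ = 45.63/650.9 = 0.07010 yr⁻¹.
Solving dM/dt = F₁ − kM with M(0) = M₀ gives M(t) = F₁/k + (M₀ − F₁/k)·e^(−kt).
F₁/k = 89.35/0.07010 = 1274.6 Gt C; kt = 0.07010 × 6.30 = 0.4416, e^(−kt) = 0.6430.
M(6.30) = 1274.6 + (650.9 − 1274.6) × 0.6430 = 1274.6 − 401.0 = 873.56 Gt C.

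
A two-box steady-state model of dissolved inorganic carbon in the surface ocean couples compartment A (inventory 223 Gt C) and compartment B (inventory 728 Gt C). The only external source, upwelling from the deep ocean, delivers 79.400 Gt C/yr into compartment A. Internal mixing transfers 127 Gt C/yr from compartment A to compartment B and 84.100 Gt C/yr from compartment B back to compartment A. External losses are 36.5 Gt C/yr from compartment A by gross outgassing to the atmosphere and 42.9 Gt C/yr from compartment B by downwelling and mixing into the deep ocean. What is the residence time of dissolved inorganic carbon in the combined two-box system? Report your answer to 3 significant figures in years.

Treat the two boxes together as one reservoir: the mixing fluxes between them are internal recycling, so τ = ΣM / Σ(external losses).
M_total = 223 + 728 = 951.00 Gt C.
ΣF_external_out = 36.5 + 42.9 = 79.400 Gt C/yr.
τ = M_total / ΣF_ext = 951.00 / 79.400 = 11.98 yr.

12.0 yr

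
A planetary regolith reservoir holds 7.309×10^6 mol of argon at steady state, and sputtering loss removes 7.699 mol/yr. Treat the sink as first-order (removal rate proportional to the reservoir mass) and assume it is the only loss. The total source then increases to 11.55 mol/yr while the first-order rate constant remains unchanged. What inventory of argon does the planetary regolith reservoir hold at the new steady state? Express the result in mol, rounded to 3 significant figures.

1.10×10^7 mol

Rate constant k = F/M = 7.699 / 7.309×10^6 = 1.053×10^-6 yr⁻¹.
At the new steady state, source = k·M_new ⇒ M_new = 11.55 / 1.053×10^-6 = 1.096×10^7 mol.
(Equivalently M_new = M × F_new/F_old = 7.309×10^6 × 11.55/7.699.)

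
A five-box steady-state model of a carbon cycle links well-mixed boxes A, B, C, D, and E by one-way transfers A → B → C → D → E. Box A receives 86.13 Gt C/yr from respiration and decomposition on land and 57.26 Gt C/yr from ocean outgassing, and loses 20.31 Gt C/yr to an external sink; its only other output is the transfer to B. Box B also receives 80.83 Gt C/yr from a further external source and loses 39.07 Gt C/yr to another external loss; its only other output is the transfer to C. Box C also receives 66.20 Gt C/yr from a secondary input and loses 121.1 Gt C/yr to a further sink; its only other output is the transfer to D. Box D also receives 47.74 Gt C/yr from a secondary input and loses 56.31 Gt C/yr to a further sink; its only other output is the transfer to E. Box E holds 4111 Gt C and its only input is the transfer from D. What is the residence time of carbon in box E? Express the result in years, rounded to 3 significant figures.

Box A: F(A→B) = (86.13 + 57.26) − 20.31 = 123.08 Gt C/yr.
Box B: F(B→C) = (123.08 + 80.83) − 39.07 = 164.84 Gt C/yr.
Box C: F(C→D) = (164.84 + 66.20) − 121.1 = 109.94 Gt C/yr.
Box D: F(D→E) = (109.94 + 47.74) − 56.31 = 101.37 Gt C/yr.
Box E throughput = its input = 101.37 Gt C/yr; τ = 4111 / 101.37 = 40.55 yr.

40.6 yr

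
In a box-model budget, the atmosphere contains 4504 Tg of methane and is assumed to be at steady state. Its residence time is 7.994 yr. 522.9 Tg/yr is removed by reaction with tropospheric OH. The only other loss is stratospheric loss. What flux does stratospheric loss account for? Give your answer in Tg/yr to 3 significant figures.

40.5 Tg/yr

Total removal F = M/τ = 4504 / 7.994 = 563.4 Tg/yr.
Stratospheric loss = F − (522.9) = 563.4 − 522.9 = 40.52 Tg/yr.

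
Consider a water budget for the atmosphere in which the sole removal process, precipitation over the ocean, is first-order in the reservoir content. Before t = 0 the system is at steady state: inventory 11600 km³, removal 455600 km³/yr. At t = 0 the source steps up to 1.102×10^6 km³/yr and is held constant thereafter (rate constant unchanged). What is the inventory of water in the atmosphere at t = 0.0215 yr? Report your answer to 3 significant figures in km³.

The sink rate constant is k = F₀/M₀ = 455600/11600 = 39.28 yr⁻¹.
Solving dM/dt = F₁ − kM with M(0) = M₀ gives M(t) = F₁/k + (M₀ − F₁/k)·e^(−kt).
F₁/k = 1.102×10^6/39.28 = 28058 km³; kt = 39.28 × 0.0215 = 0.8444, e^(−kt) = 0.4298.
M(0.0215) = 28058 + (11600 − 28058) × 0.4298 = 28058 − 7074 = 20984 km³.

21000 km³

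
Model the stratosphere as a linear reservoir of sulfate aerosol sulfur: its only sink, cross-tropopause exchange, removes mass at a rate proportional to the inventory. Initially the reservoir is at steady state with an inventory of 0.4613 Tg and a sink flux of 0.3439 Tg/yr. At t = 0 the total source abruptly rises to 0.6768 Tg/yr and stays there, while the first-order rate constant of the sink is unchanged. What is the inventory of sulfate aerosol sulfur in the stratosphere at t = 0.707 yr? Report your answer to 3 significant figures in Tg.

0.644 Tg

τ = M₀/F₀ = 0.4613/0.3439 = 1.341 yr; rate constant k = 1/τ.
New steady state M_∞ = F₁/k = F₁·τ = 0.6768 × 1.341 = 0.90784 Tg.
M(t) = M_∞ + (M₀ − M_∞)·e^(−t/τ); t/τ = 0.707/1.341 = 0.5271, so e^(−t/τ) = 0.5903.
M(t) = 0.90784 − 0.4465 × 0.5903 = 0.64424 Tg.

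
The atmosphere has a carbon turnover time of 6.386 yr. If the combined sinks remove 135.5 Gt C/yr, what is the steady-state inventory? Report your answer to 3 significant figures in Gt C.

865 Gt C

τ = M/F ⇒ M = τ × F = 6.386 × 135.5 = 865.3 Gt C.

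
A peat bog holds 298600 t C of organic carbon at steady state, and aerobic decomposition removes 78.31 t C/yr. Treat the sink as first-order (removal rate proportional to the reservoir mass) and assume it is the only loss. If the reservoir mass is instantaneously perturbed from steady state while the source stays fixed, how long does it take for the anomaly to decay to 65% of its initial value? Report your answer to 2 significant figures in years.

1600 yr

For a linear reservoir the anomaly decays as exp(−t/τ) with τ = M/F = 298600/78.31 = 3813 yr.
exp(−t/τ) = 0.65 ⇒ t = −τ ln(0.65) = 3813 × 0.4308 = 1643 yr.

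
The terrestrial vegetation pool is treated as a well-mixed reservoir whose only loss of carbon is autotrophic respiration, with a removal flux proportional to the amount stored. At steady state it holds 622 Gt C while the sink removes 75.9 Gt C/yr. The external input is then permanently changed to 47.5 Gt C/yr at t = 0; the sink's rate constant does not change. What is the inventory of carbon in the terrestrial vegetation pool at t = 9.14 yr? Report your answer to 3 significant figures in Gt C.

466 Gt C

The sink rate constant is k = F₀/M₀ = 75.9/622 = 0.1220 yr⁻¹.
Solving dM/dt = F₁ − kM with M(0) = M₀ gives M(t) = F₁/k + (M₀ − F₁/k)·e^(−kt).
F₁/k = 47.5/0.1220 = 389.26 Gt C; kt = 0.1220 × 9.14 = 1.115, e^(−kt) = 0.3278.
M(9.14) = 389.26 + (622 − 389.26) × 0.3278 = 389.26 + 76.29 = 465.56 Gt C.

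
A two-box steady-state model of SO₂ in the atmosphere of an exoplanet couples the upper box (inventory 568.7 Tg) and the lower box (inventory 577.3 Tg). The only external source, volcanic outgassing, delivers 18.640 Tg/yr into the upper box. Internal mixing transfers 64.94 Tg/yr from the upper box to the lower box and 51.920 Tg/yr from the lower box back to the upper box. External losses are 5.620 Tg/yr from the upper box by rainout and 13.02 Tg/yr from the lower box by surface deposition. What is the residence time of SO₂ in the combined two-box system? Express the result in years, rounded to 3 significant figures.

Residence time in the combined system uses the total inventory and the total *external* removal — internal exchanges between the two boxes cancel.
M_total = 568.7 + 577.3 = 1146.0 Tg.
ΣF_external_out = 5.620 + 13.02 = 18.640 Tg/yr.
τ = M_total / ΣF_ext = 1146.0 / 18.640 = 61.48 yr.

61.5 yr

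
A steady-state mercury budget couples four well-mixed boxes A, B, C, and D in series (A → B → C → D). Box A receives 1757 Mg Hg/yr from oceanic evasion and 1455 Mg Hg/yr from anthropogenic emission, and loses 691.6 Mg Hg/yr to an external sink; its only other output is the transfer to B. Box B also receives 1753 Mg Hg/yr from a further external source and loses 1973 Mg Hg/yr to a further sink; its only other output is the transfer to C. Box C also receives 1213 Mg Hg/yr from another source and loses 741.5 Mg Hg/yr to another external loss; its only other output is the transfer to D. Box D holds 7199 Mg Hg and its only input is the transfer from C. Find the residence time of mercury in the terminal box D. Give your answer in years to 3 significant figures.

Box A: F(A→B) = (1757 + 1455) − 691.6 = 2520.4 Mg Hg/yr.
Box B: F(B→C) = (2520.4 + 1753) − 1973 = 2300.4 Mg Hg/yr.
Box C: F(C→D) = (2300.4 + 1213) − 741.5 = 2771.9 Mg Hg/yr.
Box D throughput = its input = 2771.9 Mg Hg/yr; τ = 7199 / 2771.9 = 2.597 yr.

2.60 yr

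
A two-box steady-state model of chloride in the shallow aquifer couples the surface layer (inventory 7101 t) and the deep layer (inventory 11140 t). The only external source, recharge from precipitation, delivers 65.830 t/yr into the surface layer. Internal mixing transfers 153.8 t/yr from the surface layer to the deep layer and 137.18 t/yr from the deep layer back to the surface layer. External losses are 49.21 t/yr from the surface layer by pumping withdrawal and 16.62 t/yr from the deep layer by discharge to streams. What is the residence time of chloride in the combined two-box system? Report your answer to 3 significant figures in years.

For the system as a whole, the A↔B exchange is internal and contributes nothing to the throughput; only the external sinks remove mass.
M_total = 7101 + 11140 = 18241 t.
ΣF_external_out = 49.21 + 16.62 = 65.830 t/yr.
τ = M_total / ΣF_ext = 18241 / 65.830 = 277.1 yr.

277 yr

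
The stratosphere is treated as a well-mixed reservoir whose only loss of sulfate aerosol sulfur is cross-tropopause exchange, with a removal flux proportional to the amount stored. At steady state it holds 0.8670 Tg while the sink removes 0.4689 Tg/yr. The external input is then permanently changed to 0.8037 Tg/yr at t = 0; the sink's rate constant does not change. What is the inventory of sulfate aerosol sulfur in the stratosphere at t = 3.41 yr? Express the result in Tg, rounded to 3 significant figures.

1.39 Tg

The sink rate constant is k = F₀/M₀ = 0.4689/0.8670 = 0.5408 yr⁻¹.
Solving dM/dt = F₁ − kM with M(0) = M₀ gives M(t) = F₁/k + (M₀ − F₁/k)·e^(−kt).
F₁/k = 0.8037/0.5408 = 1.4860 Tg; kt = 0.5408 × 3.41 = 1.844, e^(−kt) = 0.1581.
M(3.41) = 1.4860 + (0.8670 − 1.4860) × 0.1581 = 1.4860 − 0.09790 = 1.3881 Tg.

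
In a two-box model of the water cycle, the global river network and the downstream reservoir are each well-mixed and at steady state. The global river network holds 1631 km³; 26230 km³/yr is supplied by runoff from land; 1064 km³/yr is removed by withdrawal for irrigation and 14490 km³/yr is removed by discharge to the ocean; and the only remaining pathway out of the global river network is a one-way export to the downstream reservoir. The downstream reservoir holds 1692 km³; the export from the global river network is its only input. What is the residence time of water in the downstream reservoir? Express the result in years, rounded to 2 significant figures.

0.16 yr

Balance the global river network: ΣF_in = 26230 km³/yr.
Export to the downstream reservoir = ΣF_in − (1064 + 14490) = 10676 km³/yr.
At steady state the output of the downstream reservoir equals its input, 10676 km³/yr.
τ = M / F = 1692 / 10676 = 0.1585 yr.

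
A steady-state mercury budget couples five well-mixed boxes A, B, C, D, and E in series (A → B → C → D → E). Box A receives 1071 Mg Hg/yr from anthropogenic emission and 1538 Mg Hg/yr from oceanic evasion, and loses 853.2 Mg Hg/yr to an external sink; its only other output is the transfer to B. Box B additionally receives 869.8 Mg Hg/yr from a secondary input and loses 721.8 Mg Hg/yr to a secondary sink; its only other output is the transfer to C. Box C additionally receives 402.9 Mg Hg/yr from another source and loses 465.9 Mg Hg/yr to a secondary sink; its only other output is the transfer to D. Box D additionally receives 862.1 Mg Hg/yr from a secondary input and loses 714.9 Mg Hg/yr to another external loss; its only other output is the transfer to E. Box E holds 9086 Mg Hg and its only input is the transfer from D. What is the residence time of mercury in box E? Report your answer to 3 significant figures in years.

4.57 yr

Box A: F(A→B) = (1071 + 1538) − 853.2 = 1755.8 Mg Hg/yr.
Box B: F(B→C) = (1755.8 + 869.8) − 721.8 = 1903.8 Mg Hg/yr.
Box C: F(C→D) = (1903.8 + 402.9) − 465.9 = 1840.8 Mg Hg/yr.
Box D: F(D→E) = (1840.8 + 862.1) − 714.9 = 1988.0 Mg Hg/yr.
Box E throughput = its input = 1988.0 Mg Hg/yr; τ = 9086 / 1988.0 = 4.570 yr.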